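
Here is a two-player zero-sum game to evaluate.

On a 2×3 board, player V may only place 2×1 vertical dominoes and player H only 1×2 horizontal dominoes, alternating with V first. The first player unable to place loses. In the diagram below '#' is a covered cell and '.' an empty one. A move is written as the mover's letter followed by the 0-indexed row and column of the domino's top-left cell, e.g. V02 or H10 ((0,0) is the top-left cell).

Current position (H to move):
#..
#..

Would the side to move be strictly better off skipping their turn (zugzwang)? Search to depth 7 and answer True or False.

zugzwang(#../#.., H) = False

p1 H@[#../#..]: H01[###/#..]+1* H11[#../###]+1
p2 V@[###/#..] terminal -1; root [#../#..] d7
pass branch (V moves first from the same position):
  | p1 V@[#../#..]: V01[##./##.]+1* V02[#.#/#.#]+1
  | p2 H@[##./##.] terminal -1; root [#../#..] d7
H moving scores +1; H passing scores -1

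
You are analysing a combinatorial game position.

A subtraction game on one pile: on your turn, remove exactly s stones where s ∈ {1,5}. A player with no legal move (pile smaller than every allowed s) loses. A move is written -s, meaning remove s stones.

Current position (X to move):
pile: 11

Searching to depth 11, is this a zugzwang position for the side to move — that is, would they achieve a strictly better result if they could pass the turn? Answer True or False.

p1 X@[11]: -1[10]+1* -5[6]+1
p2 O@[10]: -1[9]-1* -5[5]-1
p3 X@[9]: -1[8]+1* -5[4]+1
p4 O@[8]: -1[7]-1* -5[3]-1
p5 X@[7]: -1[6]+1* -5[2]+1
p6 O@[6]: -1[5]-1* -5[1]-1
p7 X@[5]: -1[4]+1* -5[0]+1
p8 O@[4]: -1[3]-1*
p9 X@[3]: -1[2]+1*
p10 O@[2]: -1[1]-1*
p11 X@[1]: -1[0]+1*
p12 O@[0] terminal -1; root [11] d11
if X skipped the turn, O would face:
~ p1 O@[11]: -1[10]+1* -5[6]+1
~ p2 X@[10]: -1[9]-1* -5[5]-1
~ p3 O@[9]: -1[8]+1* -5[4]+1
~ p4 X@[8]: -1[7]-1* -5[3]-1
~ p5 O@[7]: -1[6]+1* -5[2]+1
~ p6 X@[6]: -1[5]-1* -5[1]-1
~ p7 O@[5]: -1[4]+1* -5[0]+1
~ p8 X@[4]: -1[3]-1*
~ p9 O@[3]: -1[2]+1*
~ p10 X@[2]: -1[1]-1*
~ p11 O@[1]: -1[0]+1*
~ p12 X@[0] terminal -1; root [11] d11
compare (X): move=+1 vs pass=-1

zugzwang(11, X) = False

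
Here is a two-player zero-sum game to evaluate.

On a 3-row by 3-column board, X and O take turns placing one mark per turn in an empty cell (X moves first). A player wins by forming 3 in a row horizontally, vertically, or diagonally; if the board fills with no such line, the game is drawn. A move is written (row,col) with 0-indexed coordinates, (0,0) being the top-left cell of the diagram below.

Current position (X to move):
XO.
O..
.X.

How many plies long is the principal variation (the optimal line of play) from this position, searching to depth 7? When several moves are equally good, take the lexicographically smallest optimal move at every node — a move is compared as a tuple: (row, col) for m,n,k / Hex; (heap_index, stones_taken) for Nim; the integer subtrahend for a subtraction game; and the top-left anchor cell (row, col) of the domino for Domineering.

PV length from [XO./O../.X.]: 3 plies

p1 X@[XO./O../.X.]: (0,2)[XOX/O../.X.]+0 (1,1)[XO./OX./.X.]+0 (1,2)[XO./O.X/.X.]+0 (2,0)[XO./O../XX.]+0 (2,2)[XO./O../.XX]+1*
p2 O@[XO./O../.XX]: (0,2)[XOO/O../.XX]-1* (1,1)[XO./OO./.XX]-1 (1,2)[XO./O.O/.XX]-1 (2,0)[XO./O../OXX]-1
p3 X@[XOO/O../.XX]: (1,1)[XOO/OX./.XX]+1* (1,2)[XOO/O.X/.XX]+1 (2,0)[XOO/O../XXX]+1
p4 O@[XOO/OX./.XX] terminal -1; root [XO./O../.X.] d7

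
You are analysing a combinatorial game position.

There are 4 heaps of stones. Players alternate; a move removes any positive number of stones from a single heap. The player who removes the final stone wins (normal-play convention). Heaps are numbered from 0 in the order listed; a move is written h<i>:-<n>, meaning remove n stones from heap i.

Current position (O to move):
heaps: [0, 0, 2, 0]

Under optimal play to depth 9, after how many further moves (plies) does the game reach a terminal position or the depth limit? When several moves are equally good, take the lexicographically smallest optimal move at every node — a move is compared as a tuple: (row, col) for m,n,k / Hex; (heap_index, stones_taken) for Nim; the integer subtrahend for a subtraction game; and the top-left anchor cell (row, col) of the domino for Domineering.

PV length from [(0,0,2,0)]: 1 ply

p1 O@[(0,0,2,0)]: h2:-1[(0,0,1,0)]-1 h2:-2[(0,0,0,0)]+1*
p2 X@[(0,0,0,0)] terminal -1; root [(0,0,2,0)] d9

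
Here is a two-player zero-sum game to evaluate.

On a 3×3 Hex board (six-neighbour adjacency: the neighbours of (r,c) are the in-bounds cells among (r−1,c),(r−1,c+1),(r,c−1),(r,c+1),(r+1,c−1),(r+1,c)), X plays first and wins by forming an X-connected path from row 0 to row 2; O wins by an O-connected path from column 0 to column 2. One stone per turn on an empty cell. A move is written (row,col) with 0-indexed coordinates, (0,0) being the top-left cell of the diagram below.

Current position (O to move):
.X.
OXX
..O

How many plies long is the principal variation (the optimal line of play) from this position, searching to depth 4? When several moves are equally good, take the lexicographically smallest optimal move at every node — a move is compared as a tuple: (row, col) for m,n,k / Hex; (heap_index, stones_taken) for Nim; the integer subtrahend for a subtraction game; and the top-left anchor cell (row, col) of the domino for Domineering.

ply 1, O at .X./OXX/..O | (0,0)=-1→OX./OXX/..O*; (0,2)=-1→.XO/OXX/..O; (2,0)=-1→.X./OXX/O.O; (2,1)=-1→.X./OXX/.OO
ply 2, X at OX./OXX/..O | (0,2)=+1→OXX/OXX/..O*; (2,0)=+1→OX./OXX/X.O; (2,1)=+1→OX./OXX/.XO
ply 3, O at OXX/OXX/..O | (2,0)=-1→OXX/OXX/O.O*; (2,1)=-1→OXX/OXX/.OO
ply 4, X at OXX/OXX/O.O | (2,1)=+1→OXX/OXX/OXO*
ply 5: OXX/OXX/OXO is terminal -1 (O); from .X./OXX/..O depth 4

PV length from [.X./OXX/..O]: 4 plies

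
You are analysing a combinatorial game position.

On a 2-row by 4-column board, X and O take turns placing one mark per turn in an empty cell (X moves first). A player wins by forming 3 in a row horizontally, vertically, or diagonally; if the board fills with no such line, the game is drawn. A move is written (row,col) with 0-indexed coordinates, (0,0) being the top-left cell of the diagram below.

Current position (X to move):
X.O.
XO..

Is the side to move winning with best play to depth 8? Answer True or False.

p1 X@[X.O./XO..]: (0,1)[XXO./XO..]+0* (0,3)[X.OX/XO..]+0 (1,2)[X.O./XOX.]+0 (1,3)[X.O./XO.X]+0
p2 O@[XXO./XO..]: (0,3)[XXOO/XO..]+0* (1,2)[XXO./XOO.]+0 (1,3)[XXO./XO.O]+0
p3 X@[XXOO/XO..]: (1,2)[XXOO/XOX.]+0* (1,3)[XXOO/XO.X]+0
p4 O@[XXOO/XOX.]: (1,3)[XXOO/XOXO]+0*
p5 X@[XXOO/XOXO] terminal +0; root [X.O./XO..] d8

X winning at [X.O./XO..]: False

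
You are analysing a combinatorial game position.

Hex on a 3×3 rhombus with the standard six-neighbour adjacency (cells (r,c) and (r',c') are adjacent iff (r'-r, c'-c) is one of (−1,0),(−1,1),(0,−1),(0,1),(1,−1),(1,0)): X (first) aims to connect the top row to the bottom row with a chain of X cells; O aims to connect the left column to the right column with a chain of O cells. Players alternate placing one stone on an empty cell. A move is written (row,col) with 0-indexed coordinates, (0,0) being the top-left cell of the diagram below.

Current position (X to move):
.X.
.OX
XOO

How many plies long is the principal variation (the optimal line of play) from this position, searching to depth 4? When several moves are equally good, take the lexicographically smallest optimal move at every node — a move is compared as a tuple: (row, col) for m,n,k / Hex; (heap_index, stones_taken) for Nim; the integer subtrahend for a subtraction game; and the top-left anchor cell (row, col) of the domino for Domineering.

p1 X@[.X./.OX/XOO]: (0,0)[XX./.OX/XOO]-1 (0,2)[.XX/.OX/XOO]-1 (1,0)[.X./XOX/XOO]+1*
p2 O@[.X./XOX/XOO] terminal -1; root [.X./.OX/XOO] d4

PV length from [.X./.OX/XOO]: 1 ply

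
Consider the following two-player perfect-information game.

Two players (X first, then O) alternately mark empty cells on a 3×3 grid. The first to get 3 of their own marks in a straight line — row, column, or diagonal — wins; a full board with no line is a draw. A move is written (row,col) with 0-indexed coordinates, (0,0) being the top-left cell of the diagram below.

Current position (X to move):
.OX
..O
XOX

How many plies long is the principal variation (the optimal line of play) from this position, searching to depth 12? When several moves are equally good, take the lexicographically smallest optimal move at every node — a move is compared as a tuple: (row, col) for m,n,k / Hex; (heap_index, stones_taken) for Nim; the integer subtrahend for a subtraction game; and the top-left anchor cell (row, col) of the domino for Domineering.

[.OX/..O/XOX] X move#1: (0,0):-1/XOX/..O/XOX, (1,0):-1/.OX/X.O/XOX, (1,1):+1/.OX/.XO/XOX*
[.OX/.XO/XOX] end (terminal -1, O#2); searched .OX/..O/XOX to 12

PV length from [.OX/..O/XOX]: 1 ply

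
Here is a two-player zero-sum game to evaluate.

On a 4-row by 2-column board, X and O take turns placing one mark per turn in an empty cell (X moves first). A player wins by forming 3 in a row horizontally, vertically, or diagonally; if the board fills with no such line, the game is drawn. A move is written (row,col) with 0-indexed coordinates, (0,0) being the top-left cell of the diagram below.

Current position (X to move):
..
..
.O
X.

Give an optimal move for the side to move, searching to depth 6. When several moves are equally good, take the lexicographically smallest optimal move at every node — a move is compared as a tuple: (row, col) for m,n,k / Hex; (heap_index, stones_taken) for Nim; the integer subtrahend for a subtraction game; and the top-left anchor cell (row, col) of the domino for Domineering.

X's best at [../../.O/X.]: (0,1)

p1 X@[../../.O/X.]: (0,0)[X./../.O/X.]-1 (0,1)[.X/../.O/X.]+0* (1,0)[../X./.O/X.]+0 (1,1)[../.X/.O/X.]+0 (2,0)[../../XO/X.]+0 (3,1)[../../.O/XX]+0
p2 O@[.X/../.O/X.]: (0,0)[OX/../.O/X.]+0* (1,0)[.X/O./.O/X.]+0 (1,1)[.X/.O/.O/X.]+0 (2,0)[.X/../OO/X.]+0 (3,1)[.X/../.O/XO]+0
p3 X@[OX/../.O/X.]: (1,0)[OX/X./.O/X.]+0* (1,1)[OX/.X/.O/X.]+0 (2,0)[OX/../XO/X.]+0 (3,1)[OX/../.O/XX]+0
p4 O@[OX/X./.O/X.]: (1,1)[OX/XO/.O/X.]-1 (2,0)[OX/X./OO/X.]+0* (3,1)[OX/X./.O/XO]-1
p5 X@[OX/X./OO/X.]: (1,1)[OX/XX/OO/X.]+0* (3,1)[OX/X./OO/XX]+0
p6 O@[OX/XX/OO/X.]: (3,1)[OX/XX/OO/XO]+0*
p7 X@[OX/XX/OO/XO] terminal +0; root [../../.O/X.] d6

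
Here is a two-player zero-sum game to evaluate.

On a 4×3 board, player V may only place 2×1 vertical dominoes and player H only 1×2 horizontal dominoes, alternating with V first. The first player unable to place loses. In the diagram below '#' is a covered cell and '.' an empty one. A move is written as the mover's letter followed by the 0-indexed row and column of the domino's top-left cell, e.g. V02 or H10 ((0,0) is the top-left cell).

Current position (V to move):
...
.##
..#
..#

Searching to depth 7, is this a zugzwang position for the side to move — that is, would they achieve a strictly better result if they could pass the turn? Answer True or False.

zugzwang(.../.##/..#/..#, V) = False

p1 V@[.../.##/..#/..#]: V00[#../###/..#/..#]-1 V10[.../###/#.#/..#]-1 V20[.../.##/#.#/#.#]+1* V21[.../.##/.##/.##]+1
p2 H@[.../.##/#.#/#.#]: H00[##./.##/#.#/#.#]-1* H01[.##/.##/#.#/#.#]-1
p3 V@[##./.##/#.#/#.#]: V21[##./.##/###/###]+1*
p4 H@[##./.##/###/###] terminal -1; root [.../.##/..#/..#] d7
pass branch (H moves first from the same position):
  | p1 H@[.../.##/..#/..#]: H00[##./.##/..#/..#]-1 H01[.##/.##/..#/..#]-1 H20[.../.##/###/..#]+1* H30[.../.##/..#/###]+1
  | p2 V@[.../.##/###/..#]: V00[#../###/###/..#]-1*
  | p3 H@[#../###/###/..#]: H01[###/###/###/..#]+1* H30[#../###/###/###]+1
  | p4 V@[###/###/###/..#] terminal -1; root [.../.##/..#/..#] d7
V moving scores +1; V passing scores -1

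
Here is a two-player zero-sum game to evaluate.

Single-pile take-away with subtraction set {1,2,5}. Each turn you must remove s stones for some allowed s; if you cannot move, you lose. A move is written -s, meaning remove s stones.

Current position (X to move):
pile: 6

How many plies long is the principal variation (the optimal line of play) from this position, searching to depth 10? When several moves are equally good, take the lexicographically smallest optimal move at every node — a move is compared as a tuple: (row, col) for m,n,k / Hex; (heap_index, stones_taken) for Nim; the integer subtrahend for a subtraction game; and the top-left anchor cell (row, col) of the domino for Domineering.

ply 1, X at 6 | -1=-1→5*; -2=-1→4; -5=-1→1
ply 2, O at 5 | -1=-1→4; -2=+1→3*; -5=+1→0
ply 3, X at 3 | -1=-1→2*; -2=-1→1
ply 4, O at 2 | -1=-1→1; -2=+1→0*
ply 5: 0 is terminal -1 (X); from 6 depth 10

PV length from [6]: 4 plies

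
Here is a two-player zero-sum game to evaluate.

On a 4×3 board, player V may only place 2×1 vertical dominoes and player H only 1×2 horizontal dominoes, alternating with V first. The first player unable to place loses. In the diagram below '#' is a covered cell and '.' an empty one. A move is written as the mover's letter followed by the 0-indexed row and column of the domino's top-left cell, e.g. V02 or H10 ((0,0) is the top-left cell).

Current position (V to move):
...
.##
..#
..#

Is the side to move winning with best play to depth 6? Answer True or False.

p1 V@[.../.##/..#/..#]: V00[#../###/..#/..#]-1 V10[.../###/#.#/..#]-1 V20[.../.##/#.#/#.#]+1* V21[.../.##/.##/.##]+1
p2 H@[.../.##/#.#/#.#]: H00[##./.##/#.#/#.#]-1* H01[.##/.##/#.#/#.#]-1
p3 V@[##./.##/#.#/#.#]: V21[##./.##/###/###]+1*
p4 H@[##./.##/###/###] terminal -1; root [.../.##/..#/..#] d6

V winning at [.../.##/..#/..#]: True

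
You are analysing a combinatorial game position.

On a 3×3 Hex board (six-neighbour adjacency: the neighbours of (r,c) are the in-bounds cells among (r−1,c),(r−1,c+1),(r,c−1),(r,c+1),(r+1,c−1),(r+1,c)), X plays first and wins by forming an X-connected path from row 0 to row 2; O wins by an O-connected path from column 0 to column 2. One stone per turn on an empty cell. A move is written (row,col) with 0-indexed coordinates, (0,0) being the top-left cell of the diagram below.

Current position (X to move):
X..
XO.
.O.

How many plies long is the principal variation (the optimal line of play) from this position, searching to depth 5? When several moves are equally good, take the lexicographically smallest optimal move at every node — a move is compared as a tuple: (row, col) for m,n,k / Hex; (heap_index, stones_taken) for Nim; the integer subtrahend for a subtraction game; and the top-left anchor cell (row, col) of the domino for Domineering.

[X../XO./.O.] X move#1: (0,1):-1/XX./XO./.O., (0,2):-1/X.X/XO./.O., (1,2):-1/X../XOX/.O., (2,0):+1/X../XO./XO.*, (2,2):-1/X../XO./.OX
[X../XO./XO.] end (terminal -1, O#2); searched X../XO./.O. to 5

PV length from [X../XO./.O.]: 1 ply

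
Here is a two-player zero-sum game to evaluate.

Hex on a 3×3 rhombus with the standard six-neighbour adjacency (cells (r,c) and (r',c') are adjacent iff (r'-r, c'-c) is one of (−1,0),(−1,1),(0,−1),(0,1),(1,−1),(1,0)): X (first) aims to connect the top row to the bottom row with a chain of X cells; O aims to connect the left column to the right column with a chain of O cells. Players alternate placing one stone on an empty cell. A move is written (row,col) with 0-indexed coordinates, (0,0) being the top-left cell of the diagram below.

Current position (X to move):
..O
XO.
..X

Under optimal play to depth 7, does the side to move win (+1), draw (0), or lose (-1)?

p1 X@[..O/XO./..X]: (0,0)[X.O/XO./..X]-1 (0,1)[.XO/XO./..X]-1 (1,2)[..O/XOX/..X]-1 (2,0)[..O/XO./X.X]+1* (2,1)[..O/XO./.XX]-1
p2 O@[..O/XO./X.X]: (0,0)[O.O/XO./X.X]-1* (0,1)[.OO/XO./X.X]-1 (1,2)[..O/XOO/X.X]-1 (2,1)[..O/XO./XOX]-1
p3 X@[O.O/XO./X.X]: (0,1)[OXO/XO./X.X]+1* (1,2)[O.O/XOX/X.X]-1 (2,1)[O.O/XO./XXX]-1
p4 O@[OXO/XO./X.X] terminal -1; root [..O/XO./..X] d7

value(..O/XO./..X, X) = +1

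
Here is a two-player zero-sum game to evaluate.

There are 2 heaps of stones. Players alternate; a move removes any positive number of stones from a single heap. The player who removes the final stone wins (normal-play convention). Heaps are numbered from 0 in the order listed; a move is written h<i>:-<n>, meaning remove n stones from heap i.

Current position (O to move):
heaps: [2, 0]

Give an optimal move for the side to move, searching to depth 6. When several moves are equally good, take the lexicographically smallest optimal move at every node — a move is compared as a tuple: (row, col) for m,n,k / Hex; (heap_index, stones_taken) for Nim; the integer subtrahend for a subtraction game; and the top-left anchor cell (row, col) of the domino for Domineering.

p1 O@[(2,0)]: h0:-1[(1,0)]-1 h0:-2[(0,0)]+1*
p2 X@[(0,0)] terminal -1; root [(2,0)] d6

O's best at [(2,0)]: h0:-2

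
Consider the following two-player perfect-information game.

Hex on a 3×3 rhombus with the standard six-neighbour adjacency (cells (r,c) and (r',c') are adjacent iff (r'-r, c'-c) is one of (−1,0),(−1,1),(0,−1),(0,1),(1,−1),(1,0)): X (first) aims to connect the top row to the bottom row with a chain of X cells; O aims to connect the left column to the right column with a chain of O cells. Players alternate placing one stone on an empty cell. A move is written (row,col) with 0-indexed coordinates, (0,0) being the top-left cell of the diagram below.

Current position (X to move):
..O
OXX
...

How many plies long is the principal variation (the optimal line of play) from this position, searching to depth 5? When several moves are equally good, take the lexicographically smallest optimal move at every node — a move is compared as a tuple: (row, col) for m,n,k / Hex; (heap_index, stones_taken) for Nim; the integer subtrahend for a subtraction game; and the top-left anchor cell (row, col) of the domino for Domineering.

PV length from [..O/OXX/...]: 3 plies

ply 1, X at ..O/OXX/... | (0,0)=-1→X.O/OXX/...; (0,1)=+1→.XO/OXX/...*; (2,0)=-1→..O/OXX/X..; (2,1)=-1→..O/OXX/.X.; (2,2)=-1→..O/OXX/..X
ply 2, O at .XO/OXX/... | (0,0)=-1→OXO/OXX/...*; (2,0)=-1→.XO/OXX/O..; (2,1)=-1→.XO/OXX/.O.; (2,2)=-1→.XO/OXX/..O
ply 3, X at OXO/OXX/... | (2,0)=+1→OXO/OXX/X..*; (2,1)=+1→OXO/OXX/.X.; (2,2)=+1→OXO/OXX/..X
ply 4: OXO/OXX/X.. is terminal -1 (O); from ..O/OXX/... depth 5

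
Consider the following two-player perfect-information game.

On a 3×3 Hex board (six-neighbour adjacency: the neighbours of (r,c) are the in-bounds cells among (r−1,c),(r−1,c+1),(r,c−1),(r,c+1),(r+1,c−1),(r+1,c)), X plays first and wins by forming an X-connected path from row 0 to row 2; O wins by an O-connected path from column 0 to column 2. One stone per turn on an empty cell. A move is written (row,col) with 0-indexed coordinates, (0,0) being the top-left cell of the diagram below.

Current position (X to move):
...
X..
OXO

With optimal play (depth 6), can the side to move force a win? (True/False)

X winning at [.../X../OXO]: True

ply 1, X at .../X../OXO | (0,0)=-1→X../X../OXO; (0,1)=-1→.X./X../OXO; (0,2)=+1→..X/X../OXO*; (1,1)=+1→.../XX./OXO; (1,2)=+1→.../X.X/OXO
ply 2, O at ..X/X../OXO | (0,0)=-1→O.X/X../OXO*; (0,1)=-1→.OX/X../OXO; (1,1)=-1→..X/XO./OXO; (1,2)=-1→..X/X.O/OXO
ply 3, X at O.X/X../OXO | (0,1)=+1→OXX/X../OXO*; (1,1)=+1→O.X/XX./OXO; (1,2)=+1→O.X/X.X/OXO
ply 4, O at OXX/X../OXO | (1,1)=-1→OXX/XO./OXO*; (1,2)=-1→OXX/X.O/OXO
ply 5, X at OXX/XO./OXO | (1,2)=+1→OXX/XOX/OXO*
ply 6: OXX/XOX/OXO is terminal -1 (O); from .../X../OXO depth 6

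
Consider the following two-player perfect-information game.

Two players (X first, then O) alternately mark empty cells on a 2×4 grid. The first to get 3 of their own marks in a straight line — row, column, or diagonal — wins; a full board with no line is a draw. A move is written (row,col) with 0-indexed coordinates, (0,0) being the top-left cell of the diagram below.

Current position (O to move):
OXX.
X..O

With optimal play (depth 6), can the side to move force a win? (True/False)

O winning at [OXX./X..O]: False

p1 O@[OXX./X..O]: (0,3)[OXXO/X..O]+0* (1,1)[OXX./XO.O]-1 (1,2)[OXX./X.OO]-1
p2 X@[OXXO/X..O]: (1,1)[OXXO/XX.O]+0* (1,2)[OXXO/X.XO]+0
p3 O@[OXXO/XX.O]: (1,2)[OXXO/XXOO]+0*
p4 X@[OXXO/XXOO] terminal +0; root [OXX./X..O] d6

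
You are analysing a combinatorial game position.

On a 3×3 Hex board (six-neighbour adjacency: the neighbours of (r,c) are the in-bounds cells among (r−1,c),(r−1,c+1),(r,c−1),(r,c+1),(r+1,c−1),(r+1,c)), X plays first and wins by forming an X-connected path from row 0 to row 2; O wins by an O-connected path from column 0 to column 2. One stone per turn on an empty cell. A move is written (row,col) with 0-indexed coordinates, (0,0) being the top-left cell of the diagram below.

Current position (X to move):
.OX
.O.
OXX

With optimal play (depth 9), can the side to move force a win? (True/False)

[.OX/.O./OXX] X move#1: (0,0):-1/XOX/.O./OXX, (1,0):-1/.OX/XO./OXX, (1,2):+1/.OX/.OX/OXX*
[.OX/.OX/OXX] end (terminal -1, O#2); searched .OX/.O./OXX to 9

X winning at [.OX/.O./OXX]: True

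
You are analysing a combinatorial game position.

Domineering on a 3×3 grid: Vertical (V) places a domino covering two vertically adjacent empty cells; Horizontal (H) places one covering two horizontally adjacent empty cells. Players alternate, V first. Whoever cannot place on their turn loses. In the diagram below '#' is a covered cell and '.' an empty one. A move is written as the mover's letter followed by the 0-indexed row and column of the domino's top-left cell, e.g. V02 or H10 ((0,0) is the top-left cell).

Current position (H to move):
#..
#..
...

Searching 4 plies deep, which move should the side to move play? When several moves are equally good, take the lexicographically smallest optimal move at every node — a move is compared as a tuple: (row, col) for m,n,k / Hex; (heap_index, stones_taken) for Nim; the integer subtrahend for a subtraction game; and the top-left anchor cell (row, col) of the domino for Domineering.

H's best at [#../#../...]: H11

ply 1, H at #../#../... | H01=-1→###/#../...; H11=+1→#../###/...*; H20=-1→#../#../##.; H21=-1→#../#../.##
ply 2: #../###/... is terminal -1 (V); from #../#../... depth 4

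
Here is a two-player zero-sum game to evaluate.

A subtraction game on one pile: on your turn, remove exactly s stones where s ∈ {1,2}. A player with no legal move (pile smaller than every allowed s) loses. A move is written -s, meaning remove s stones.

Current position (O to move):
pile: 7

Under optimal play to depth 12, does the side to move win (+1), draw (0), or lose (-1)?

ply 1, O at 7 | -1=+1→6*; -2=-1→5
ply 2, X at 6 | -1=-1→5*; -2=-1→4
ply 3, O at 5 | -1=-1→4; -2=+1→3*
ply 4, X at 3 | -1=-1→2*; -2=-1→1
ply 5, O at 2 | -1=-1→1; -2=+1→0*
ply 6: 0 is terminal -1 (X); from 7 depth 12

value(7, O) = +1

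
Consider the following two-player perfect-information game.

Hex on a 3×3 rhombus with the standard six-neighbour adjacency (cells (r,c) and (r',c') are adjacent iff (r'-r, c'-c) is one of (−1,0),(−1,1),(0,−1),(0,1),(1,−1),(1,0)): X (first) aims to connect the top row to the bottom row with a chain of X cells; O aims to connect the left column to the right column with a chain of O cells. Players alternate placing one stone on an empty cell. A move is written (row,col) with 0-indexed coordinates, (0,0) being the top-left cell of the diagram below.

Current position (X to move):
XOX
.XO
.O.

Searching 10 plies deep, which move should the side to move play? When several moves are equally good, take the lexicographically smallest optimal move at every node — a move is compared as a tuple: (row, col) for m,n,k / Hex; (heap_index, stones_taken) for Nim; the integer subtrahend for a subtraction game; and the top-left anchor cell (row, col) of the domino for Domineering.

X's best at [XOX/.XO/.O.]: (2,0)

[XOX/.XO/.O.] X move#1: (1,0):-1/XOX/XXO/.O., (2,0):+1/XOX/.XO/XO.*, (2,2):-1/XOX/.XO/.OX
[XOX/.XO/XO.] end (terminal -1, O#2); searched XOX/.XO/.O. to 10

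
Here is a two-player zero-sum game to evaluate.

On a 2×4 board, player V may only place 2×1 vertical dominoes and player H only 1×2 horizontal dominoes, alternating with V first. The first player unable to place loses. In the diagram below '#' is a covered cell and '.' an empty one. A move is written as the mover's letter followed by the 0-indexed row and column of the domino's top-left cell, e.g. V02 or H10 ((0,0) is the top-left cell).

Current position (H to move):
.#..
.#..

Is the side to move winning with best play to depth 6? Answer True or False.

ply 1, H at .#../.#.. | H02=+1→.###/.#..*; H12=+1→.#../.###
ply 2, V at .###/.#.. | V00=-1→####/##..*
ply 3, H at ####/##.. | H12=+1→####/####*
ply 4: ####/#### is terminal -1 (V); from .#../.#.. depth 6

H winning at [.#../.#..]: True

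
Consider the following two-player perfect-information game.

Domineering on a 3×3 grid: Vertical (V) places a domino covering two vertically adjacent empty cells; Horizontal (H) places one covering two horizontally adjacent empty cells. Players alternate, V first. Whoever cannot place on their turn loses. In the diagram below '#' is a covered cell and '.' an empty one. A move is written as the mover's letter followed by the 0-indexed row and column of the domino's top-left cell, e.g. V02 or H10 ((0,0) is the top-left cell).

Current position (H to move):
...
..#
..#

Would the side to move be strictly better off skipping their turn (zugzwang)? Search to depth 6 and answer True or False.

[.../..#/..#] H move#1: H00:-1/##./..#/..#, H01:-1/.##/..#/..#, H10:+1/.../###/..#*, H20:-1/.../..#/###
[.../###/..#] end (terminal -1, V#2); searched .../..#/..# to 6
pass branch (V moves first from the same position):
  | [.../..#/..#] V move#1: V00:+1/#../#.#/..#*, V01:+1/.#./.##/..#, V10:+1/.../#.#/#.#, V11:+1/.../.##/.##
  | [#../#.#/..#] H move#2: H01:-1/###/#.#/..#*, H20:-1/#../#.#/###
  | [###/#.#/..#] V move#3: V11:+1/###/###/.##*
  | [###/###/.##] end (terminal -1, H#4); searched .../..#/..# to 6
H moving scores +1; H passing scores -1

zugzwang(.../..#/..#, H) = False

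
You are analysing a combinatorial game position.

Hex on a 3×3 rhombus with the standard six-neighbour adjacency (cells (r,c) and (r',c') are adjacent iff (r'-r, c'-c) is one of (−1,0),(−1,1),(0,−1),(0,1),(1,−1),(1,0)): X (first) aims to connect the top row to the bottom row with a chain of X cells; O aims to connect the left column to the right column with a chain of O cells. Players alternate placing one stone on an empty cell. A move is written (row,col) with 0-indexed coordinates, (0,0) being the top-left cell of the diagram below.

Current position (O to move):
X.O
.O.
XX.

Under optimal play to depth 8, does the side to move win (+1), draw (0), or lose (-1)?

value(X.O/.O./XX., O) = +1

p1 O@[X.O/.O./XX.]: (0,1)[XOO/.O./XX.]-1 (1,0)[X.O/OO./XX.]+1* (1,2)[X.O/.OO/XX.]-1 (2,2)[X.O/.O./XXO]-1
p2 X@[X.O/OO./XX.] terminal -1; root [X.O/.O./XX.] d8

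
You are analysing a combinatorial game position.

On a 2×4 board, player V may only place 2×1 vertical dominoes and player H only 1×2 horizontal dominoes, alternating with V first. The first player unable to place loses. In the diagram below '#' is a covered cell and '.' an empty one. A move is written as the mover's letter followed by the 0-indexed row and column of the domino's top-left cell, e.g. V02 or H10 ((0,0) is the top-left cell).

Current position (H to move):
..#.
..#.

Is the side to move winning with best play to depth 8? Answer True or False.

H winning at [..#./..#.]: True

p1 H@[..#./..#.]: H00[###./..#.]+1* H10[..#./###.]+1
p2 V@[###./..#.]: V03[####/..##]-1*
p3 H@[####/..##]: H10[####/####]+1*
p4 V@[####/####] terminal -1; root [..#./..#.] d8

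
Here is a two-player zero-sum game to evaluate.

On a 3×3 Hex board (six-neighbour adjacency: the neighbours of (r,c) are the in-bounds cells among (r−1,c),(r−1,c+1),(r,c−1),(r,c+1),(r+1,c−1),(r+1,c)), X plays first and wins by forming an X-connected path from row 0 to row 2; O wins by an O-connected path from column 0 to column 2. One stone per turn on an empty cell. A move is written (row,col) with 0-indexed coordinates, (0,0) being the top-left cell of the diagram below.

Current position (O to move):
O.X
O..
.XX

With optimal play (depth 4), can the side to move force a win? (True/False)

O winning at [O.X/O../.XX]: False

p1 O@[O.X/O../.XX]: (0,1)[OOX/O../.XX]-1* (1,1)[O.X/OO./.XX]-1 (1,2)[O.X/O.O/.XX]-1 (2,0)[O.X/O../OXX]-1
p2 X@[OOX/O../.XX]: (1,1)[OOX/OX./.XX]+1* (1,2)[OOX/O.X/.XX]+1 (2,0)[OOX/O../XXX]+1
p3 O@[OOX/OX./.XX] terminal -1; root [O.X/O../.XX] d4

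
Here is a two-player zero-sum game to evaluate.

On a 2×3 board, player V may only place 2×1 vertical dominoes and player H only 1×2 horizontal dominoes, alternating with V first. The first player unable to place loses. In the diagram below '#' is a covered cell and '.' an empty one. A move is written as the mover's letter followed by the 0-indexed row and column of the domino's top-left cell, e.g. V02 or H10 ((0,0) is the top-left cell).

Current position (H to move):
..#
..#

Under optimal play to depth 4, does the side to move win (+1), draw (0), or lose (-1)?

[..#/..#] H move#1: H00:+1/###/..#*, H10:+1/..#/###
[###/..#] end (terminal -1, V#2); searched ..#/..# to 4

value(..#/..#, H) = +1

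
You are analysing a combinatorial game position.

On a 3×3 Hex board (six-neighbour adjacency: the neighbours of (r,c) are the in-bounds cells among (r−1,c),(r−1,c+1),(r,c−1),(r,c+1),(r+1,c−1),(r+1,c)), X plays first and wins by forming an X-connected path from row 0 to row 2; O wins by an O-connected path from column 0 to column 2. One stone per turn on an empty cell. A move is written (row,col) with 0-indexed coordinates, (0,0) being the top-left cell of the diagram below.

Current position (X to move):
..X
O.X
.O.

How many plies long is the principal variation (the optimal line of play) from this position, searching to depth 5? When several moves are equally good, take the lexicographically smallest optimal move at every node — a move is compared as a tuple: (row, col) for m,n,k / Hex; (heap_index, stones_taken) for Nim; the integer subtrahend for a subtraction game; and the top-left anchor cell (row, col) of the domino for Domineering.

PV length from [..X/O.X/.O.]: 5 plies

[..X/O.X/.O.] X move#1: (0,0):-1/X.X/O.X/.O., (0,1):-1/.XX/O.X/.O., (1,1):+1/..X/OXX/.O.*, (2,0):+1/..X/O.X/XO., (2,2):+1/..X/O.X/.OX
[..X/OXX/.O.] O move#2: (0,0):-1/O.X/OXX/.O.*, (0,1):-1/.OX/OXX/.O., (2,0):-1/..X/OXX/OO., (2,2):-1/..X/OXX/.OO
[O.X/OXX/.O.] X move#3: (0,1):+1/OXX/OXX/.O.*, (2,0):+1/O.X/OXX/XO., (2,2):+1/O.X/OXX/.OX
[OXX/OXX/.O.] O move#4: (2,0):-1/OXX/OXX/OO.*, (2,2):-1/OXX/OXX/.OO
[OXX/OXX/OO.] X move#5: (2,2):+1/OXX/OXX/OOX*
[OXX/OXX/OOX] end (terminal -1, O#6); searched ..X/O.X/.O. to 5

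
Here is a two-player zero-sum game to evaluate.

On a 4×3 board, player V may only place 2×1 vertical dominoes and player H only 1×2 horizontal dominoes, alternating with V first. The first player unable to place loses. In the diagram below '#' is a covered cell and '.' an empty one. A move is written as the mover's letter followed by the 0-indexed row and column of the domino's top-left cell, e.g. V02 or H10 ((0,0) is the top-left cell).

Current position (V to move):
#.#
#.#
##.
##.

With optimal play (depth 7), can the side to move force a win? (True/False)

V winning at [#.#/#.#/##./##.]: True

ply 1, V at #.#/#.#/##./##. | V01=+1→###/###/##./##.*; V22=+1→#.#/#.#/###/###
ply 2: ###/###/##./##. is terminal -1 (H); from #.#/#.#/##./##. depth 7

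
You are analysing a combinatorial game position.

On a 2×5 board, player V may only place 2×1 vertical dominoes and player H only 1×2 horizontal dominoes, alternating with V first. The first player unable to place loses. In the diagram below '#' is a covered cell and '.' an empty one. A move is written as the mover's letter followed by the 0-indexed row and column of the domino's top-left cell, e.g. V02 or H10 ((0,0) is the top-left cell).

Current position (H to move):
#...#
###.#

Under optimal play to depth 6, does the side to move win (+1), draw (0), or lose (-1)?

[#...#/###.#] H move#1: H01:-1/###.#/###.#, H02:+1/#.###/###.#*
[#.###/###.#] end (terminal -1, V#2); searched #...#/###.# to 6

value(#...#/###.#, H) = +1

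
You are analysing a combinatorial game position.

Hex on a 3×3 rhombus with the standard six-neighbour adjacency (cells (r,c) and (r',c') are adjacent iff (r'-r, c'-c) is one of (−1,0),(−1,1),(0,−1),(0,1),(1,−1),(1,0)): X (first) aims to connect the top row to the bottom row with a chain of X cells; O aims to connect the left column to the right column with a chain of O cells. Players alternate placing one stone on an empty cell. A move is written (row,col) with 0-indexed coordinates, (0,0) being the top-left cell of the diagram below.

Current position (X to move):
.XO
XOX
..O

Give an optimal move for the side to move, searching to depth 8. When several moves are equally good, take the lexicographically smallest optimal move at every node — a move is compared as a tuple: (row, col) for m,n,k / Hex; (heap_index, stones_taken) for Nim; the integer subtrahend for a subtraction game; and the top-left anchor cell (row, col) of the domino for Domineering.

[.XO/XOX/..O] X move#1: (0,0):-1/XXO/XOX/..O, (2,0):+1/.XO/XOX/X.O*, (2,1):-1/.XO/XOX/.XO
[.XO/XOX/X.O] end (terminal -1, O#2); searched .XO/XOX/..O to 8

X's best at [.XO/XOX/..O]: (2,0)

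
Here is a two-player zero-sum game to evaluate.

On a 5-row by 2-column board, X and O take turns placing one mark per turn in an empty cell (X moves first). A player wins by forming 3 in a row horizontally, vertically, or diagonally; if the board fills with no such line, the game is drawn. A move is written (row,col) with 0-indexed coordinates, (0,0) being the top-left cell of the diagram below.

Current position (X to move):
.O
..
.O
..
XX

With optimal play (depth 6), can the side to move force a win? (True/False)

X winning at [.O/../.O/../XX]: False

p1 X@[.O/../.O/../XX]: (0,0)[XO/../.O/../XX]-1 (1,0)[.O/X./.O/../XX]-1 (1,1)[.O/.X/.O/../XX]+0* (2,0)[.O/../XO/../XX]-1 (3,0)[.O/../.O/X./XX]-1 (3,1)[.O/../.O/.X/XX]-1
p2 O@[.O/.X/.O/../XX]: (0,0)[OO/.X/.O/../XX]+0* (1,0)[.O/OX/.O/../XX]+0 (2,0)[.O/.X/OO/../XX]+0 (3,0)[.O/.X/.O/O./XX]+0 (3,1)[.O/.X/.O/.O/XX]+0
p3 X@[OO/.X/.O/../XX]: (1,0)[OO/XX/.O/../XX]+0* (2,0)[OO/.X/XO/../XX]+0 (3,0)[OO/.X/.O/X./XX]+0 (3,1)[OO/.X/.O/.X/XX]+0
p4 O@[OO/XX/.O/../XX]: (2,0)[OO/XX/OO/../XX]+0* (3,0)[OO/XX/.O/O./XX]+0 (3,1)[OO/XX/.O/.O/XX]+0
p5 X@[OO/XX/OO/../XX]: (3,0)[OO/XX/OO/X./XX]+0* (3,1)[OO/XX/OO/.X/XX]+0
p6 O@[OO/XX/OO/X./XX]: (3,1)[OO/XX/OO/XO/XX]+0*
p7 X@[OO/XX/OO/XO/XX] terminal +0; root [.O/../.O/../XX] d6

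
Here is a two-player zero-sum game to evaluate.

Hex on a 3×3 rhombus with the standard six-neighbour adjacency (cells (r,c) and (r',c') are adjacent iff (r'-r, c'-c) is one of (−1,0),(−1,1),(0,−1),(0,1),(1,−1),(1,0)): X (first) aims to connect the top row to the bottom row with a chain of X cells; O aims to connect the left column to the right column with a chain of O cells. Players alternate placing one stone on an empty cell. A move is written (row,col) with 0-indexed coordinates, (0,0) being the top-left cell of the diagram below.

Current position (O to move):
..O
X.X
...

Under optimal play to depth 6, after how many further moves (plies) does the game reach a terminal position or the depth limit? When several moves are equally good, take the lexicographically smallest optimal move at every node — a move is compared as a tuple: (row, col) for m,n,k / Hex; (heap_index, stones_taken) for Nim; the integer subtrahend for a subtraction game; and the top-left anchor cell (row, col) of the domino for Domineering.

ply 1, O at ..O/X.X/... | (0,0)=-1→O.O/X.X/...*; (0,1)=-1→.OO/X.X/...; (1,1)=-1→..O/XOX/...; (2,0)=-1→..O/X.X/O..; (2,1)=-1→..O/X.X/.O.; (2,2)=-1→..O/X.X/..O
ply 2, X at O.O/X.X/... | (0,1)=+1→OXO/X.X/...*; (1,1)=-1→O.O/XXX/...; (2,0)=-1→O.O/X.X/X..; (2,1)=-1→O.O/X.X/.X.; (2,2)=-1→O.O/X.X/..X
ply 3, O at OXO/X.X/... | (1,1)=-1→OXO/XOX/...*; (2,0)=-1→OXO/X.X/O..; (2,1)=-1→OXO/X.X/.O.; (2,2)=-1→OXO/X.X/..O
ply 4, X at OXO/XOX/... | (2,0)=+1→OXO/XOX/X..*; (2,1)=-1→OXO/XOX/.X.; (2,2)=-1→OXO/XOX/..X
ply 5: OXO/XOX/X.. is terminal -1 (O); from ..O/X.X/... depth 6

PV length from [..O/X.X/...]: 4 plies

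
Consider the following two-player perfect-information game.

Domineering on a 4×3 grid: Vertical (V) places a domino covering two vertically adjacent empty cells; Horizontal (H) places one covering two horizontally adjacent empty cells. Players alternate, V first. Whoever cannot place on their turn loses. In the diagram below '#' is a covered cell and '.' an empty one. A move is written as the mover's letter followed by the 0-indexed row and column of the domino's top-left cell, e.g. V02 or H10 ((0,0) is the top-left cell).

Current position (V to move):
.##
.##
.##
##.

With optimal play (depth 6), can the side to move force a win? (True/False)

V winning at [.##/.##/.##/##.]: True

[.##/.##/.##/##.] V move#1: V00:+1/###/###/.##/##.*, V10:+1/.##/###/###/##.
[###/###/.##/##.] end (terminal -1, H#2); searched .##/.##/.##/##. to 6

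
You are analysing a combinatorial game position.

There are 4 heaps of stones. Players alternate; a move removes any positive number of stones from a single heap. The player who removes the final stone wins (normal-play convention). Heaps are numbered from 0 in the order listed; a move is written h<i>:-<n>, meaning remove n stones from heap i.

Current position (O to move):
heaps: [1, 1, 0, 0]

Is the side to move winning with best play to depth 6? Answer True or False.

[(1,1,0,0)] O move#1: h0:-1:-1/(0,1,0,0)*, h1:-1:-1/(1,0,0,0)
[(0,1,0,0)] X move#2: h1:-1:+1/(0,0,0,0)*
[(0,0,0,0)] end (terminal -1, O#3); searched (1,1,0,0) to 6

O winning at [(1,1,0,0)]: False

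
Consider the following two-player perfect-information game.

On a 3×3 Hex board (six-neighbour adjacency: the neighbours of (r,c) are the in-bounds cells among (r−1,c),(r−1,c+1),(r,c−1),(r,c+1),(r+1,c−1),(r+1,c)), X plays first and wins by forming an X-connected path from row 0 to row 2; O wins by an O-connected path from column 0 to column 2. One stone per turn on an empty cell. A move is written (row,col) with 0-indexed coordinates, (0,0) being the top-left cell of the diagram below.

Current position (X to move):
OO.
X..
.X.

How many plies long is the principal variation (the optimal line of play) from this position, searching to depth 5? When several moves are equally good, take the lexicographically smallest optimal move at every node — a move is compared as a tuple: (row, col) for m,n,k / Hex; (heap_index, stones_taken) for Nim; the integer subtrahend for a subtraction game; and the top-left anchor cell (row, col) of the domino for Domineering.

[OO./X../.X.] X move#1: (0,2):+1/OOX/X../.X.*, (1,1):-1/OO./XX./.X., (1,2):-1/OO./X.X/.X., (2,0):-1/OO./X../XX., (2,2):-1/OO./X../.XX
[OOX/X../.X.] O move#2: (1,1):-1/OOX/XO./.X.*, (1,2):-1/OOX/X.O/.X., (2,0):-1/OOX/X../OX., (2,2):-1/OOX/X../.XO
[OOX/XO./.X.] X move#3: (1,2):+1/OOX/XOX/.X.*, (2,0):-1/OOX/XO./XX., (2,2):-1/OOX/XO./.XX
[OOX/XOX/.X.] end (terminal -1, O#4); searched OO./X../.X. to 5

PV length from [OO./X../.X.]: 3 plies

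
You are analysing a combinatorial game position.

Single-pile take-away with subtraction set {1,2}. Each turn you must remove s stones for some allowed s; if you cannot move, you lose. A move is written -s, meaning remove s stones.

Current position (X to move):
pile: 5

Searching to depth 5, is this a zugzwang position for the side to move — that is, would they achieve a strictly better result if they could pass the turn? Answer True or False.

p1 X@[5]: -1[4]-1 -2[3]+1*
p2 O@[3]: -1[2]-1* -2[1]-1
p3 X@[2]: -1[1]-1 -2[0]+1*
p4 O@[0] terminal -1; root [5] d5
suppose X passes — search the same position with O to move:
pass> p1 O@[5]: -1[4]-1 -2[3]+1*
pass> p2 X@[3]: -1[2]-1* -2[1]-1
pass> p3 O@[2]: -1[1]-1 -2[0]+1*
pass> p4 X@[0] terminal -1; root [5] d5
for X: play +1, pass -1

zugzwang(5, X) = False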